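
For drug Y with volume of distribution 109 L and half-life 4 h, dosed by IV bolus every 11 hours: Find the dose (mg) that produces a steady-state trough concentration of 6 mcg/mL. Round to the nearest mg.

τ/t½ = 11/4 ≈ 2.75, so f = (1/2)^(11/4) ≈ 0.148651.
Cmin,ss = (D/Vd)·f/(1−f), so D = Cmin,ss·Vd·(1−f)/f.
D = 6 × 109 × (1−f)/f ≈ 6 × 109 × 5.72717 ≈ 3745.57 mg.

3746 mg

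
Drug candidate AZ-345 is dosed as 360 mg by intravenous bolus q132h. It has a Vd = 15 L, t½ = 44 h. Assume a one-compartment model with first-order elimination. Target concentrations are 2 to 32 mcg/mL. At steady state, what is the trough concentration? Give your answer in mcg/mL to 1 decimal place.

3.4 mcg/mL

τ = 132 h = 3 half-lives, so f = (1/2)^3 = 0.125.
At steady state, R = 1/(1 − 0.125) = 8/7.
Single-dose peak C₀ = D/Vd = 360/15 = 24 mcg/mL.
Steady-state peak Cmax,ss = C₀·R = 24 × 8/7 ≈ 27.429 mcg/mL.
Steady-state trough Cmin,ss = Cmax,ss·f ≈ 27.429 × 0.125 ≈ 3.429 mcg/mL.
Trough 3.4 mcg/mL vs MEC 2 mcg/mL: adequate.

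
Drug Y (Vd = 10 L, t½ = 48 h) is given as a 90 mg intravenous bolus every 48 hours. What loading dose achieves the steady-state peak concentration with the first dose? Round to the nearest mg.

f = (1/2)^(48/48) ≈ 0.500000; accumulation ratio R = 1/(1−f) ≈ 2.00000.
Loading dose to hit Cmax,ss on first dose: D_load = D_maint·R ≈ 90 × 2.00000 ≈ 180.00 mg.

180 mg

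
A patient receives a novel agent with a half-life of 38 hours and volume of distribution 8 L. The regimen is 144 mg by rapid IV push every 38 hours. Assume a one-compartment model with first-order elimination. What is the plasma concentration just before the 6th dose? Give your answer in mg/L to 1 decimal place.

f = (1/2)^(τ/t½) = (1/2)^(38/38) ≈ 0.5000.
C₀ = D/Vd = 144/8 ≈ 18.000 mg/L.
Before the 6th dose, 5 doses have been given. Superposition: Cmin = C₀·(f + f² + … + f^5).
≈ 18.000 × (0.5000 + 0.2500 + 0.1250 + 0.0625 + 0.0313) ≈ 18.000 × 0.9688 ≈ 17.438 mg/L.

17.4 mg/L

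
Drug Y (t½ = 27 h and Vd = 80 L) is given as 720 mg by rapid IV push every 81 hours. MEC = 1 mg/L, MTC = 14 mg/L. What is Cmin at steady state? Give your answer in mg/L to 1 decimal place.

The dosing interval is 3 half-lives, so f = 2^(−3) = 0.125.
At steady state, R = 1/(1 − 0.125) = 8/7.
Single-dose peak C₀ = D/Vd = 720/80 = 9 mg/L.
Steady-state peak Cmax,ss = C₀·R = 9 × 8/7 ≈ 10.286 mg/L.
Steady-state trough Cmin,ss = Cmax,ss·f ≈ 10.286 × 0.125 ≈ 1.286 mg/L.
Trough 1.3 mg/L vs MEC 1 mg/L: adequate.

1.3 mg/L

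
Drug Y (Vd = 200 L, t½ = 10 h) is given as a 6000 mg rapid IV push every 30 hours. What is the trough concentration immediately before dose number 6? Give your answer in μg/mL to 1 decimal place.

4.3 μg/mL

f = (1/2)^(τ/t½) = (1/2)^(30/10) ≈ 0.1250.
C₀ = D/Vd = 6000/200 ≈ 30.000 μg/mL.
Before the 6th dose, 5 doses have been given. Superposition: Cmin = C₀·(f + f² + … + f^5).
≈ 30.000 × (0.1250 + 0.0156 + 0.0020 + 0.0002 + 0.0000) ≈ 30.000 × 0.1428 ≈ 4.284 μg/mL.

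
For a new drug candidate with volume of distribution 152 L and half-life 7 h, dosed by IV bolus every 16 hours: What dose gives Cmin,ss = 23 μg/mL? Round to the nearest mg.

τ/t½ = 16/7 ≈ 2.2857, so f = (1/2)^(16/7) ≈ 0.205084.
Cmin,ss = (D/Vd)·f/(1−f), so D = Cmin,ss·Vd·(1−f)/f.
D = 23 × 152 × (1−f)/f ≈ 23 × 152 × 3.87605 ≈ 13550.67 mg.

13551 mg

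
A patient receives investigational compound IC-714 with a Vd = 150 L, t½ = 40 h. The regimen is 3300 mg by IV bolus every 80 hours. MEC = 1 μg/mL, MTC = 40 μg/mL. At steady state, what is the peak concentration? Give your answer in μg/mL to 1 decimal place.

The dosing interval is 2 half-lives, so f = 2^(−2) = 0.25.
At steady state, R = 1/(1 − 0.25) = 4/3.
Single-dose peak C₀ = D/Vd = 3300/150 = 22 μg/mL.
Steady-state peak Cmax,ss = C₀·R = 22 × 4/3 ≈ 29.333 μg/mL.
Peak 29.3 μg/mL vs MTC 40 μg/mL: below toxic threshold.

29.3 μg/mL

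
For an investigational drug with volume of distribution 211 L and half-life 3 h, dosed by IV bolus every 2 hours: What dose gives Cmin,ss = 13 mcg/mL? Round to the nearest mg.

τ/t½ = 2/3 ≈ 0.66667, so f = (1/2)^(2/3) ≈ 0.629961.
Cmin,ss = (D/Vd)·f/(1−f), so D = Cmin,ss·Vd·(1−f)/f.
D = 13 × 211 × (1−f)/f ≈ 13 × 211 × 0.58740 ≈ 1611.24 mg.

1611 mg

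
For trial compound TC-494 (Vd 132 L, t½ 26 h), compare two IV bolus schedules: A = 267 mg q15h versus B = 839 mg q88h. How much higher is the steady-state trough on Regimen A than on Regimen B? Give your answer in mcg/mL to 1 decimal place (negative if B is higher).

Regimen A: f = (1/2)^(15/26) ≈ 0.6704; Cmin,ss = (267/132)·f/(1−f) ≈ 4.114 mcg/mL.
Regimen B: f = (1/2)^(88/26) ≈ 0.0957; Cmin,ss = (839/132)·f/(1−f) ≈ 0.673 mcg/mL.
Difference ≈ 4.114 − 0.673 ≈ 3.441 mcg/mL.

3.4 mcg/mL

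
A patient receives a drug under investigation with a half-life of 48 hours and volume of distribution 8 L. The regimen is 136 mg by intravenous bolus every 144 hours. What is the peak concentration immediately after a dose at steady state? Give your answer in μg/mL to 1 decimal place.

τ = 144 h = 3 half-lives, so f = (1/2)^3 = 0.125.
At steady state, R = 1/(1 − 0.125) = 8/7.
Single-dose peak C₀ = D/Vd = 136/8 = 17 μg/mL.
Steady-state peak Cmax,ss = C₀·R = 17 × 8/7 ≈ 19.429 μg/mL.

19.4 μg/mL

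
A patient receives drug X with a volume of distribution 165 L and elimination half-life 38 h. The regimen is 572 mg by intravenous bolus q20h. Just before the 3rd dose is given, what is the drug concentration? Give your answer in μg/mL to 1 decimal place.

4.1 μg/mL

f = (1/2)^(τ/t½) = (1/2)^(20/38) ≈ 0.6943.
C₀ = D/Vd = 572/165 ≈ 3.467 μg/mL.
Before the 3rd dose, 2 doses have been given. Superposition: Cmin = C₀·(f + f²).
≈ 3.467 × (0.6943 + 0.4821) ≈ 3.467 × 1.1764 ≈ 4.079 μg/mL.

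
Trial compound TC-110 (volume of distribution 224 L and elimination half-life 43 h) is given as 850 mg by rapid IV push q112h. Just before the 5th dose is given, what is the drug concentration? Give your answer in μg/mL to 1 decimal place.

0.7 μg/mL

f = (1/2)^(τ/t½) = (1/2)^(112/43) ≈ 0.1644.
C₀ = D/Vd = 850/224 ≈ 3.795 μg/mL.
Before the 5th dose, 4 doses have been given. Superposition: Cmin = C₀·(f + f² + … + f^4).
≈ 3.795 × (0.1644 + 0.0270 + 0.0044 + 0.0007) ≈ 3.795 × 0.1965 ≈ 0.746 μg/mL.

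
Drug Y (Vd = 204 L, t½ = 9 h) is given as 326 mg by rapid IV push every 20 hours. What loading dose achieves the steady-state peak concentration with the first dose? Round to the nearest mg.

f = (1/2)^(20/9) ≈ 0.214311; accumulation ratio R = 1/(1−f) ≈ 1.27277.
Loading dose to hit Cmax,ss on first dose: D_load = D_maint·R ≈ 326 × 1.27277 ≈ 414.92 mg.

415 mg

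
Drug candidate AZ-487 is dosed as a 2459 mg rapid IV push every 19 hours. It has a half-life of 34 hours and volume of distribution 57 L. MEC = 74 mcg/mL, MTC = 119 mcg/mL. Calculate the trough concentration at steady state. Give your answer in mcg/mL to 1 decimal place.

τ/t½ = 19/34 ≈ 0.55882, so fraction remaining f = (1/2)^(19/34) ≈ 0.6789.
At steady state, accumulation factor R = 1/(1 − e^(−kτ)) ≈ 3.1143.
Each bolus raises the concentration by D/Vd = 2459/57 ≈ 43.140 mcg/mL.
Cmax,ss = C₀/(1 − f) ≈ 43.140/0.3211 ≈ 134.351 mcg/mL.
Steady-state trough Cmin,ss = Cmax,ss·f ≈ 134.351 × 0.6789 ≈ 91.211 mcg/mL.
Trough 91.2 mcg/mL vs MEC 74 mcg/mL: adequate.

91.2 mcg/mL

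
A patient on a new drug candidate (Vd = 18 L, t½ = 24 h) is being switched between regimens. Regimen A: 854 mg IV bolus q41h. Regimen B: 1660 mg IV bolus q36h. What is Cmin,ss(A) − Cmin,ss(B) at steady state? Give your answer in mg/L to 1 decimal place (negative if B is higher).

Regimen A: f = (1/2)^(41/24) ≈ 0.3060; Cmin,ss = (854/18)·f/(1−f) ≈ 20.919 mg/L.
Regimen B: f = (1/2)^(36/24) ≈ 0.3536; Cmin,ss = (1660/18)·f/(1−f) ≈ 50.448 mg/L.
Difference ≈ 20.919 − 50.448 ≈ -29.529 mg/L.

-29.5 mg/L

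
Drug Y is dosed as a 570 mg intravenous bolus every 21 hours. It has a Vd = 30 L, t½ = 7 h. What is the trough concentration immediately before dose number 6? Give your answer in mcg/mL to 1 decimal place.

f = (1/2)^(τ/t½) = (1/2)^(21/7) ≈ 0.1250.
C₀ = D/Vd = 570/30 ≈ 19.000 mcg/mL.
Before the 6th dose, 5 doses have been given. Superposition: Cmin = C₀·(f + f² + … + f^5).
≈ 19.000 × (0.1250 + 0.0156 + 0.0020 + 0.0002 + 0.0000) ≈ 19.000 × 0.1428 ≈ 2.713 mcg/mL.

2.7 mcg/mL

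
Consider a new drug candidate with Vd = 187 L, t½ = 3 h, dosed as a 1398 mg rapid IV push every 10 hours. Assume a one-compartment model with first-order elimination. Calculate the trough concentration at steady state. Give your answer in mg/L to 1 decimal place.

0.8 mg/L

τ/t½ = 10/3 ≈ 3.3333, so fraction remaining f = (1/2)^(10/3) ≈ 0.0992.
At steady state, accumulation factor R = 1/(1 − e^(−kτ)) ≈ 1.1101.
Each bolus raises the concentration by D/Vd = 1398/187 ≈ 7.476 mg/L.
Steady-state peak Cmax,ss = C₀·R ≈ 7.476 × 1.1101 ≈ 8.299 mg/L.
Steady-state trough Cmin,ss = Cmax,ss·f ≈ 8.299 × 0.0992 ≈ 0.823 mg/L.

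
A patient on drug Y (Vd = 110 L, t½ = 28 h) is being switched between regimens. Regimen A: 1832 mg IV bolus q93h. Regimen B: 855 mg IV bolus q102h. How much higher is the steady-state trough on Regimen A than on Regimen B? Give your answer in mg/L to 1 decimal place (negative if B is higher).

1.2 mg/L

Regimen A: f = (1/2)^(93/28) ≈ 0.1000; Cmin,ss = (1832/110)·f/(1−f) ≈ 1.851 mg/L.
Regimen B: f = (1/2)^(102/28) ≈ 0.0801; Cmin,ss = (855/110)·f/(1−f) ≈ 0.677 mg/L.
Difference ≈ 1.851 − 0.677 ≈ 1.174 mg/L.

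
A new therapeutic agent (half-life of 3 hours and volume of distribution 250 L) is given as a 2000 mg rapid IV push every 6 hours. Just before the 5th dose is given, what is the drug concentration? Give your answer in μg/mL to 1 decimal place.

2.7 μg/mL

f = (1/2)^(τ/t½) = (1/2)^(6/3) ≈ 0.2500.
C₀ = D/Vd = 2000/250 ≈ 8.000 μg/mL.
Before the 5th dose, 4 doses have been given. Superposition: Cmin = C₀·(f + f² + … + f^4).
≈ 8.000 × (0.2500 + 0.0625 + 0.0156 + 0.0039) ≈ 8.000 × 0.3320 ≈ 2.656 μg/mL.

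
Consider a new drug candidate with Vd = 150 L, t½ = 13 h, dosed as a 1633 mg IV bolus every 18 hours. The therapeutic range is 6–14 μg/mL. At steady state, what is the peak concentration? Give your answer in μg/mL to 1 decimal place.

17.6 μg/mL

Over one 18-h interval, 18/13 ≈ 1.3846 half-lives elapse, leaving f ≈ 0.3830 of each dose.
At steady state, accumulation factor R = 1/(1 − e^(−kτ)) ≈ 1.6207.
Single-dose peak C₀ = D/Vd = 1633/150 ≈ 10.887 μg/mL.
Steady-state peak Cmax,ss = C₀·R ≈ 10.887 × 1.6207 ≈ 17.645 μg/mL.
Peak 17.6 μg/mL vs MTC 14 μg/mL: exceeds toxic threshold.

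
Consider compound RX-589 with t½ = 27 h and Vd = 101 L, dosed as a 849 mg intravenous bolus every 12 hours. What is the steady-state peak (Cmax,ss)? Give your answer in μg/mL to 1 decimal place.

k = ln2/t½ = ln2/27 ≈ 0.025672 h⁻¹; fraction remaining f = e^(−kτ) = e^(−0.025672×12) ≈ 0.7349.
Accumulation ratio R = 1/(1 − f) ≈ 1/0.2651 ≈ 3.7722.
Each bolus raises the concentration by D/Vd = 849/101 ≈ 8.406 μg/mL.
Steady-state peak Cmax,ss = C₀·R ≈ 8.406 × 3.7722 ≈ 31.709 μg/mL.

31.7 μg/mL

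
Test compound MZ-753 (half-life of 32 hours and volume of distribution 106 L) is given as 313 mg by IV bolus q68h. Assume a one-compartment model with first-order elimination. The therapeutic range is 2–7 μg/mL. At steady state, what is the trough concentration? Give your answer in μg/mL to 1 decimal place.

0.9 μg/mL

Over one 68-h interval, 68/32 ≈ 2.125 half-lives elapse, leaving f ≈ 0.2293 of each dose.
Each bolus raises the concentration by D/Vd = 313/106 ≈ 2.953 μg/mL.
Steady-state trough Cmin,ss = C₀·f/(1−f) ≈ 2.953 × 0.2293/0.7707 ≈ 0.879 μg/mL.
Trough 0.9 μg/mL vs MEC 2 μg/mL: subtherapeutic.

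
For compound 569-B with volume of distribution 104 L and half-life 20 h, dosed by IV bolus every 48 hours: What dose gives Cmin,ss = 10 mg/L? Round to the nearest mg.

τ/t½ = 48/20 ≈ 2.4, so f = (1/2)^(48/20) ≈ 0.189465.
Cmin,ss = (D/Vd)·f/(1−f), so D = Cmin,ss·Vd·(1−f)/f.
D = 10 × 104 × (1−f)/f ≈ 10 × 104 × 4.27802 ≈ 4449.14 mg.

4449 mg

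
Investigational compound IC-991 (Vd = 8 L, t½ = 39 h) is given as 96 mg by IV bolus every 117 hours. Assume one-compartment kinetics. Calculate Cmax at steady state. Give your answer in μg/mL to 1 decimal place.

The dosing interval is 3 half-lives, so f = 2^(−3) = 0.125.
At steady state, R = 1/(1 − 0.125) = 8/7.
Single-dose peak C₀ = D/Vd = 96/8 = 12 μg/mL.
Steady-state peak Cmax,ss = C₀·R = 12 × 8/7 ≈ 13.714 μg/mL.

13.7 μg/mL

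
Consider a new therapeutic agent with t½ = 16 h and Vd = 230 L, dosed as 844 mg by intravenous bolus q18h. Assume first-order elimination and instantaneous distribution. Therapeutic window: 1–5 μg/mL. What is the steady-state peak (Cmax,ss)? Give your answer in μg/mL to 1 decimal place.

6.8 μg/mL

τ/t½ = 18/16 ≈ 1.125, so fraction remaining f = (1/2)^(18/16) ≈ 0.4585.
At steady state, accumulation factor R = 1/(1 − e^(−kτ)) ≈ 1.8467.
Each bolus raises the concentration by D/Vd = 844/230 ≈ 3.670 μg/mL.
Cmax,ss = C₀/(1 − f) ≈ 3.670/0.5415 ≈ 6.777 μg/mL.
Peak 6.8 μg/mL vs MTC 5 μg/mL: exceeds toxic threshold.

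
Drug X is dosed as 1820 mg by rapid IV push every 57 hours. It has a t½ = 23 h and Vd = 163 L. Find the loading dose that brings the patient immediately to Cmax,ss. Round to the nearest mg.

2218 mg

f = (1/2)^(57/23) ≈ 0.179461; accumulation ratio R = 1/(1−f) ≈ 1.21871.
Loading dose to hit Cmax,ss on first dose: D_load = D_maint·R ≈ 1820 × 1.21871 ≈ 2218.05 mg.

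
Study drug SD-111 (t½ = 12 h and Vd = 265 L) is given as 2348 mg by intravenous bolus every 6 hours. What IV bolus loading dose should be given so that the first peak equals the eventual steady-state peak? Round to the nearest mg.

f = (1/2)^(6/12) ≈ 0.707107; accumulation ratio R = 1/(1−f) ≈ 3.41422.
Loading dose to hit Cmax,ss on first dose: D_load = D_maint·R ≈ 2348 × 3.41422 ≈ 8016.59 mg.

8017 mg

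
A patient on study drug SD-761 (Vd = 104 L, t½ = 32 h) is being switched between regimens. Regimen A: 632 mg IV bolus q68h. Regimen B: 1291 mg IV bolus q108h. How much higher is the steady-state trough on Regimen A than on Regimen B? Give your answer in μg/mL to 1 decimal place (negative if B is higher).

Regimen A: f = (1/2)^(68/32) ≈ 0.2293; Cmin,ss = (632/104)·f/(1−f) ≈ 1.808 μg/mL.
Regimen B: f = (1/2)^(108/32) ≈ 0.0964; Cmin,ss = (1291/104)·f/(1−f) ≈ 1.324 μg/mL.
Difference ≈ 1.808 − 1.324 ≈ 0.484 μg/mL.

0.5 μg/mL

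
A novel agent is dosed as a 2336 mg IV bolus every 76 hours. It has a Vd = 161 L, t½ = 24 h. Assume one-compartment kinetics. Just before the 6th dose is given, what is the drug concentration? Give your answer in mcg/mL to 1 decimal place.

1.8 mcg/mL

f = (1/2)^(τ/t½) = (1/2)^(76/24) ≈ 0.1114.
C₀ = D/Vd = 2336/161 ≈ 14.509 mcg/mL.
Before the 6th dose, 5 doses have been given. Superposition: Cmin = C₀·(f + f² + … + f^5).
≈ 14.509 × (0.1114 + 0.0124 + 0.0014 + 0.0002 + 0.0000) ≈ 14.509 × 0.1254 ≈ 1.819 mcg/mL.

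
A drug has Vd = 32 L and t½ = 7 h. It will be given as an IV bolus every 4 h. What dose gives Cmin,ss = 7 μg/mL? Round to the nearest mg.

τ/t½ = 4/7 ≈ 0.57143, so f = (1/2)^(4/7) ≈ 0.672950.
Cmin,ss = (D/Vd)·f/(1−f), so D = Cmin,ss·Vd·(1−f)/f.
D = 7 × 32 × (1−f)/f ≈ 7 × 32 × 0.48599 ≈ 108.86 mg.

109 mg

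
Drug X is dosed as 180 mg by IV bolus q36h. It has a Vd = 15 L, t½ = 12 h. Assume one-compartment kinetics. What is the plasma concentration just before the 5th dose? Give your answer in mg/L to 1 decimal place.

f = (1/2)^(τ/t½) = (1/2)^(36/12) ≈ 0.1250.
C₀ = D/Vd = 180/15 ≈ 12.000 mg/L.
Before the 5th dose, 4 doses have been given. Superposition: Cmin = C₀·(f + f² + … + f^4).
≈ 12.000 × (0.1250 + 0.0156 + 0.0020 + 0.0002) ≈ 12.000 × 0.1428 ≈ 1.714 mg/L.

1.7 mg/L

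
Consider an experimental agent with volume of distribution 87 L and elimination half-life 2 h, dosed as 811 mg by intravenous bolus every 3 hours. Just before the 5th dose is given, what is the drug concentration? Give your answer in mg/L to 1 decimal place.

f = (1/2)^(τ/t½) = (1/2)^(3/2) ≈ 0.3536.
C₀ = D/Vd = 811/87 ≈ 9.322 mg/L.
Before the 5th dose, 4 doses have been given. Superposition: Cmin = C₀·(f + f² + … + f^4).
≈ 9.322 × (0.3536 + 0.1250 + 0.0442 + 0.0156) ≈ 9.322 × 0.5384 ≈ 5.019 mg/L.

5.0 mg/L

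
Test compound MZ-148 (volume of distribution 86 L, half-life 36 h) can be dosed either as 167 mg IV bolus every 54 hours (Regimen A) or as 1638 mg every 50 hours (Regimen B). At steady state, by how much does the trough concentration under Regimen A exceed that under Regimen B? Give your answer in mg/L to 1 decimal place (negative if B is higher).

Regimen A: f = (1/2)^(54/36) ≈ 0.3536; Cmin,ss = (167/86)·f/(1−f) ≈ 1.062 mg/L.
Regimen B: f = (1/2)^(50/36) ≈ 0.3819; Cmin,ss = (1638/86)·f/(1−f) ≈ 11.768 mg/L.
Difference ≈ 1.062 − 11.768 ≈ -10.706 mg/L.

-10.7 mg/L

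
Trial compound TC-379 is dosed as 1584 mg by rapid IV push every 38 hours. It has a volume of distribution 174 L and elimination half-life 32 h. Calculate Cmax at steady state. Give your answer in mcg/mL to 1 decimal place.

16.2 mcg/mL

Over one 38-h interval, 38/32 ≈ 1.1875 half-lives elapse, leaving f ≈ 0.4391 of each dose.
Accumulation ratio R = 1/(1 − f) ≈ 1/0.5609 ≈ 1.7828.
Single-dose peak C₀ = D/Vd = 1584/174 ≈ 9.103 mcg/mL.
Steady-state peak Cmax,ss = C₀·R ≈ 9.103 × 1.7828 ≈ 16.229 mcg/mL.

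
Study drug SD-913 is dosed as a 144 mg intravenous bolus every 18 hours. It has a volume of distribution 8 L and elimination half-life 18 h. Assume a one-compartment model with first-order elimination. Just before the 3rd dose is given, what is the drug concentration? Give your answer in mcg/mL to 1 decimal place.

13.5 mcg/mL

f = (1/2)^(τ/t½) = (1/2)^(18/18) ≈ 0.5000.
C₀ = D/Vd = 144/8 ≈ 18.000 mcg/mL.
Before the 3rd dose, 2 doses have been given. Superposition: Cmin = C₀·(f + f²).
≈ 18.000 × (0.5000 + 0.2500) ≈ 18.000 × 0.7500 ≈ 13.500 mcg/mL.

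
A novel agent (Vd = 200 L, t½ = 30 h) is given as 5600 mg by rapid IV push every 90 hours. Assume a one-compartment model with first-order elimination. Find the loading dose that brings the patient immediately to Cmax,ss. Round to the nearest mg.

6400 mg

f = (1/2)^(90/30) ≈ 0.125000; accumulation ratio R = 1/(1−f) ≈ 1.14286.
Loading dose to hit Cmax,ss on first dose: D_load = D_maint·R ≈ 5600 × 1.14286 ≈ 6400.02 mg.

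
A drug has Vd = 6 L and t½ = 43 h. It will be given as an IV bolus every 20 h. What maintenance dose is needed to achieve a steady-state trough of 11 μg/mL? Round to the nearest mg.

τ/t½ = 20/43 ≈ 0.46512, so f = (1/2)^(20/43) ≈ 0.724413.
Cmin,ss = (D/Vd)·f/(1−f), so D = Cmin,ss·Vd·(1−f)/f.
D = 11 × 6 × (1−f)/f ≈ 11 × 6 × 0.38043 ≈ 25.11 mg.

25 mg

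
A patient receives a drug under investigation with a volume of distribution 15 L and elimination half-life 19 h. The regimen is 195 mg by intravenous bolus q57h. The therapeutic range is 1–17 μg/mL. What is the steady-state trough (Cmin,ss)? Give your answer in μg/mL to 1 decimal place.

τ = 57 h = 3 half-lives, so f = (1/2)^3 = 0.125.
At steady state, R = 1/(1 − 0.125) = 8/7.
Single-dose peak C₀ = D/Vd = 195/15 = 13 μg/mL.
Steady-state peak Cmax,ss = C₀·R = 13 × 8/7 ≈ 14.857 μg/mL.
Steady-state trough Cmin,ss = Cmax,ss·f ≈ 14.857 × 0.125 ≈ 1.857 μg/mL.
Trough 1.9 μg/mL vs MEC 1 μg/mL: adequate.

1.9 μg/mL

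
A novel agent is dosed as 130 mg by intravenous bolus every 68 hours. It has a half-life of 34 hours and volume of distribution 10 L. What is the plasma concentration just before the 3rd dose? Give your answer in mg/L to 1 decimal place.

4.1 mg/L

f = (1/2)^(τ/t½) = (1/2)^(68/34) ≈ 0.2500.
C₀ = D/Vd = 130/10 ≈ 13.000 mg/L.
Before the 3rd dose, 2 doses have been given. Superposition: Cmin = C₀·(f + f²).
≈ 13.000 × (0.2500 + 0.0625) ≈ 13.000 × 0.3125 ≈ 4.062 mg/L.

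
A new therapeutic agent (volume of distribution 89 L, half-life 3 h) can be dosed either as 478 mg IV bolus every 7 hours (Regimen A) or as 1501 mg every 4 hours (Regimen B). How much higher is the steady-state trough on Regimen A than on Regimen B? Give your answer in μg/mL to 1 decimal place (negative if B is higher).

Regimen A: f = (1/2)^(7/3) ≈ 0.1984; Cmin,ss = (478/89)·f/(1−f) ≈ 1.329 μg/mL.
Regimen B: f = (1/2)^(4/3) ≈ 0.3969; Cmin,ss = (1501/89)·f/(1−f) ≈ 11.099 μg/mL.
Difference ≈ 1.329 − 11.099 ≈ -9.770 μg/mL.

-9.8 μg/mL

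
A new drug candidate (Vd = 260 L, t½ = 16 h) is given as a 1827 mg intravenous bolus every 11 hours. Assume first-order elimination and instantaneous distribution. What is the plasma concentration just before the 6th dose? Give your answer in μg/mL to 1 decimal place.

f = (1/2)^(τ/t½) = (1/2)^(11/16) ≈ 0.6209.
C₀ = D/Vd = 1827/260 ≈ 7.027 μg/mL.
Before the 6th dose, 5 doses have been given. Superposition: Cmin = C₀·(f + f² + … + f^5).
≈ 7.027 × (0.6209 + 0.3855 + 0.2394 + 0.1486 + 0.0923) ≈ 7.027 × 1.4867 ≈ 10.447 μg/mL.

10.4 μg/mL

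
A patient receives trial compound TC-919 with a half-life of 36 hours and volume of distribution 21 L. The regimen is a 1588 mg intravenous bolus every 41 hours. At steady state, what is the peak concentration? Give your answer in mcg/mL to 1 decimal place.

τ/t½ = 41/36 ≈ 1.1389, so fraction remaining f = (1/2)^(41/36) ≈ 0.4541.
Accumulation ratio R = 1/(1 − f) ≈ 1/0.5459 ≈ 1.8318.
Each bolus raises the concentration by D/Vd = 1588/21 ≈ 75.619 mcg/mL.
Steady-state peak Cmax,ss = C₀·R ≈ 75.619 × 1.8318 ≈ 138.519 mcg/mL.

138.5 mcg/mL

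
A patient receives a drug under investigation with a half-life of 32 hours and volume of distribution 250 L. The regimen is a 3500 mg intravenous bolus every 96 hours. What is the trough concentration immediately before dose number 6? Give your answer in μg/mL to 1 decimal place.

f = (1/2)^(τ/t½) = (1/2)^(96/32) ≈ 0.1250.
C₀ = D/Vd = 3500/250 ≈ 14.000 μg/mL.
Before the 6th dose, 5 doses have been given. Superposition: Cmin = C₀·(f + f² + … + f^5).
≈ 14.000 × (0.1250 + 0.0156 + 0.0020 + 0.0002 + 0.0000) ≈ 14.000 × 0.1428 ≈ 1.999 μg/mL.

2.0 μg/mL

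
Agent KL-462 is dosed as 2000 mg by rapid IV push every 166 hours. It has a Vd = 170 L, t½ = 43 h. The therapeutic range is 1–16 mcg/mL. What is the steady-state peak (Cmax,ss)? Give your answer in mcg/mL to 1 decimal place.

12.6 mcg/mL

k = ln2/t½ = ln2/43 ≈ 0.016120 h⁻¹; fraction remaining f = e^(−kτ) = e^(−0.016120×166) ≈ 0.0688.
Accumulation ratio R = 1/(1 − f) ≈ 1/0.9312 ≈ 1.0739.
Single-dose peak C₀ = D/Vd = 2000/170 ≈ 11.765 mcg/mL.
Steady-state peak Cmax,ss = C₀·R ≈ 11.765 × 1.0739 ≈ 12.634 mcg/mL.
Peak 12.6 mcg/mL vs MTC 16 mcg/mL: below toxic threshold.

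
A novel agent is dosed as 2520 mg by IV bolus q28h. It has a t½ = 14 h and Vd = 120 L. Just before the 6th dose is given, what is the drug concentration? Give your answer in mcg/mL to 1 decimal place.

f = (1/2)^(τ/t½) = (1/2)^(28/14) ≈ 0.2500.
C₀ = D/Vd = 2520/120 ≈ 21.000 mcg/mL.
Before the 6th dose, 5 doses have been given. Superposition: Cmin = C₀·(f + f² + … + f^5).
≈ 21.000 × (0.2500 + 0.0625 + 0.0156 + 0.0039 + 0.0010) ≈ 21.000 × 0.3330 ≈ 6.993 mcg/mL.

7.0 mcg/mL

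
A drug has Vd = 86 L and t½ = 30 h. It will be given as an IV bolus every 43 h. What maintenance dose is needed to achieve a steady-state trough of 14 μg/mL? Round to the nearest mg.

τ/t½ = 43/30 ≈ 1.4333, so f = (1/2)^(43/30) ≈ 0.370274.
Cmin,ss = (D/Vd)·f/(1−f), so D = Cmin,ss·Vd·(1−f)/f.
D = 14 × 86 × (1−f)/f ≈ 14 × 86 × 1.70070 ≈ 2047.64 mg.

2048 mg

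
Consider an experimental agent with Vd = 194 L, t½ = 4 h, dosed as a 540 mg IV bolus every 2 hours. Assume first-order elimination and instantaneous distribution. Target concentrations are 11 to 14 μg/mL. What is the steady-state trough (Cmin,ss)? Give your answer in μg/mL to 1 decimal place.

Over one 2-h interval, 2/4 ≈ 0.5 half-lives elapse, leaving f ≈ 0.7071 of each dose.
At steady state, accumulation factor R = 1/(1 − e^(−kτ)) ≈ 3.4141.
Single-dose peak C₀ = D/Vd = 540/194 ≈ 2.784 μg/mL.
Cmax,ss = C₀/(1 − f) ≈ 2.784/0.2929 ≈ 9.505 μg/mL.
Steady-state trough Cmin,ss = Cmax,ss·f ≈ 9.505 × 0.7071 ≈ 6.721 μg/mL.
Trough 6.7 μg/mL vs MEC 11 μg/mL: subtherapeutic.

6.7 μg/mL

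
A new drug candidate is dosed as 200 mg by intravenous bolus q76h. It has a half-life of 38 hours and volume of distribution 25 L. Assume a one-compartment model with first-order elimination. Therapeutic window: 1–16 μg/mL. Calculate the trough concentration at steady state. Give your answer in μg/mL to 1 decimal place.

2.7 μg/mL

The dosing interval is 2 half-lives, so f = 2^(−2) = 0.25.
At steady state, R = 1/(1 − 0.25) = 4/3.
Single-dose peak C₀ = D/Vd = 200/25 = 8 μg/mL.
Steady-state peak Cmax,ss = C₀·R = 8 × 4/3 ≈ 10.667 μg/mL.
Steady-state trough Cmin,ss = Cmax,ss·f ≈ 10.667 × 0.25 ≈ 2.667 μg/mL.
Trough 2.7 μg/mL vs MEC 1 μg/mL: adequate.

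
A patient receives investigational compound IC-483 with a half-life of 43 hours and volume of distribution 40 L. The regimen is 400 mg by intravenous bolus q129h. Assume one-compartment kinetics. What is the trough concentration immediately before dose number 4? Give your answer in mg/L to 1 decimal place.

f = (1/2)^(τ/t½) = (1/2)^(129/43) ≈ 0.1250.
C₀ = D/Vd = 400/40 ≈ 10.000 mg/L.
Before the 4th dose, 3 doses have been given. Superposition: Cmin = C₀·(f + f² + … + f^3).
≈ 10.000 × (0.1250 + 0.0156 + 0.0020) ≈ 10.000 × 0.1426 ≈ 1.426 mg/L.

1.4 mg/L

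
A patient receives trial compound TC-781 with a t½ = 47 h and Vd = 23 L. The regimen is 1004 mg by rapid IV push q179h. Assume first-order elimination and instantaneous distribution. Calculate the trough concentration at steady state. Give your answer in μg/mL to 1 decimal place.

3.4 μg/mL

k = ln2/t½ = ln2/47 ≈ 0.014748 h⁻¹; fraction remaining f = e^(−kτ) = e^(−0.014748×179) ≈ 0.0714.
Single-dose peak C₀ = D/Vd = 1004/23 ≈ 43.652 μg/mL.
Steady-state trough Cmin,ss = C₀·f/(1−f) ≈ 43.652 × 0.0714/0.9286 ≈ 3.356 μg/mL.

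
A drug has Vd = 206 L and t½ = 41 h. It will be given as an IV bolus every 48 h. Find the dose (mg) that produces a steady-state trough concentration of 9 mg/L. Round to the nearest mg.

τ/t½ = 48/41 ≈ 1.1707, so f = (1/2)^(48/41) ≈ 0.444196.
Cmin,ss = (D/Vd)·f/(1−f), so D = Cmin,ss·Vd·(1−f)/f.
D = 9 × 206 × (1−f)/f ≈ 9 × 206 × 1.25126 ≈ 2319.84 mg.

2320 mg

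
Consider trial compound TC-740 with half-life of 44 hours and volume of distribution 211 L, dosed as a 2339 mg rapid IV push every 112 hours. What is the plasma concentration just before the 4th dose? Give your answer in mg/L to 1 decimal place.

f = (1/2)^(τ/t½) = (1/2)^(112/44) ≈ 0.1713.
C₀ = D/Vd = 2339/211 ≈ 11.085 mg/L.
Before the 4th dose, 3 doses have been given. Superposition: Cmin = C₀·(f + f² + … + f^3).
≈ 11.085 × (0.1713 + 0.0293 + 0.0050) ≈ 11.085 × 0.2056 ≈ 2.279 mg/L.

2.3 mg/L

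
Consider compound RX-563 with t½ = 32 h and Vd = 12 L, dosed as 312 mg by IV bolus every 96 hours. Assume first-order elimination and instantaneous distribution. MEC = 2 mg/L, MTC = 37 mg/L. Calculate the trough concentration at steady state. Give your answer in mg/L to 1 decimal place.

3.7 mg/L

τ = 96 h = 3 half-lives, so f = (1/2)^3 = 0.125.
Accumulation ratio R = 1/(1 − f) = 1/0.875 = 8/7.
Single-dose peak C₀ = D/Vd = 312/12 = 26 mg/L.
Steady-state peak Cmax,ss = C₀·R = 26 × 8/7 ≈ 29.714 mg/L.
Steady-state trough Cmin,ss = Cmax,ss·f ≈ 29.714 × 0.125 ≈ 3.714 mg/L.
Trough 3.7 mg/L vs MEC 2 mg/L: adequate.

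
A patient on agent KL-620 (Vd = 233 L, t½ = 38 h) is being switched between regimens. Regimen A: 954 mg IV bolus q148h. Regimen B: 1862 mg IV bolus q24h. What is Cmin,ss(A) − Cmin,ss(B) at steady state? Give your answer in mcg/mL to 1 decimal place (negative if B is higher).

Regimen A: f = (1/2)^(148/38) ≈ 0.0672; Cmin,ss = (954/233)·f/(1−f) ≈ 0.295 mcg/mL.
Regimen B: f = (1/2)^(24/38) ≈ 0.6455; Cmin,ss = (1862/233)·f/(1−f) ≈ 14.551 mcg/mL.
Difference ≈ 0.295 − 14.551 ≈ -14.256 mcg/mL.

-14.3 mcg/mL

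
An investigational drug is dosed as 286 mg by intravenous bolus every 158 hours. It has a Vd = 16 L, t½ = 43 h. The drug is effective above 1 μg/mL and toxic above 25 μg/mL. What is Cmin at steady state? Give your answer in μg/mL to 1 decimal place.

1.5 μg/mL

k = ln2/t½ = ln2/43 ≈ 0.016120 h⁻¹; fraction remaining f = e^(−kτ) = e^(−0.016120×158) ≈ 0.0783.
Accumulation ratio R = 1/(1 − f) ≈ 1/0.9217 ≈ 1.0850.
Each bolus raises the concentration by D/Vd = 286/16 ≈ 17.875 μg/mL.
Cmax,ss = C₀/(1 − f) ≈ 17.875/0.9217 ≈ 19.394 μg/mL.
Steady-state trough Cmin,ss = Cmax,ss·f ≈ 19.394 × 0.0783 ≈ 1.519 μg/mL.
Trough 1.5 μg/mL vs MEC 1 μg/mL: adequate.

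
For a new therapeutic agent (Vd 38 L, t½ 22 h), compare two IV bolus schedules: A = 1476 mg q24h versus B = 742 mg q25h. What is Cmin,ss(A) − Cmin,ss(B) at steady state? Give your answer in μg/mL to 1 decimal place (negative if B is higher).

18.1 μg/mL

Regimen A: f = (1/2)^(24/22) ≈ 0.4695; Cmin,ss = (1476/38)·f/(1−f) ≈ 34.376 μg/mL.
Regimen B: f = (1/2)^(25/22) ≈ 0.4549; Cmin,ss = (742/38)·f/(1−f) ≈ 16.295 μg/mL.
Difference ≈ 34.376 − 16.295 ≈ 18.081 μg/mL.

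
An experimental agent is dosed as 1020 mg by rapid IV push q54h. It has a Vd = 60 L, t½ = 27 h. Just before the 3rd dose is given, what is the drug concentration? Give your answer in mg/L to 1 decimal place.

5.3 mg/L

f = (1/2)^(τ/t½) = (1/2)^(54/27) ≈ 0.2500.
C₀ = D/Vd = 1020/60 ≈ 17.000 mg/L.
Before the 3rd dose, 2 doses have been given. Superposition: Cmin = C₀·(f + f²).
≈ 17.000 × (0.2500 + 0.0625) ≈ 17.000 × 0.3125 ≈ 5.312 mg/L.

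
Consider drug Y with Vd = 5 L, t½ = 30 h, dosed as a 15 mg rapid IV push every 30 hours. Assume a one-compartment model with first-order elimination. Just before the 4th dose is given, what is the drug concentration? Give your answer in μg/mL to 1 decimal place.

f = (1/2)^(τ/t½) = (1/2)^(30/30) ≈ 0.5000.
C₀ = D/Vd = 15/5 ≈ 3.000 μg/mL.
Before the 4th dose, 3 doses have been given. Superposition: Cmin = C₀·(f + f² + … + f^3).
≈ 3.000 × (0.5000 + 0.2500 + 0.1250) ≈ 3.000 × 0.8750 ≈ 2.625 μg/mL.

2.6 μg/mL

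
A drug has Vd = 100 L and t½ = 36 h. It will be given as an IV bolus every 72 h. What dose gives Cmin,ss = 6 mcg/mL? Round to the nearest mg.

1800 mg

τ/t½ = 72/36 ≈ 2, so f = (1/2)^(72/36) ≈ 0.250000.
Cmin,ss = (D/Vd)·f/(1−f), so D = Cmin,ss·Vd·(1−f)/f.
D = 6 × 100 × (1−f)/f ≈ 6 × 100 × 3.00000 ≈ 1800.00 mg.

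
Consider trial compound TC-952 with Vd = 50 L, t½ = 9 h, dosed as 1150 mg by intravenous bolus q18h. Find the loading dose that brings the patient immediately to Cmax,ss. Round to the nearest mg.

f = (1/2)^(18/9) ≈ 0.250000; accumulation ratio R = 1/(1−f) ≈ 1.33333.
Loading dose to hit Cmax,ss on first dose: D_load = D_maint·R ≈ 1150 × 1.33333 ≈ 1533.33 mg.

1533 mg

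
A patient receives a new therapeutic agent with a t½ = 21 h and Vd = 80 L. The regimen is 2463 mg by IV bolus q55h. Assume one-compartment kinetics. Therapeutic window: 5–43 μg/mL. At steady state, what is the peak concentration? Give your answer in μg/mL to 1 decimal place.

k = ln2/t½ = ln2/21 ≈ 0.033007 h⁻¹; fraction remaining f = e^(−kτ) = e^(−0.033007×55) ≈ 0.1628.
At steady state, accumulation factor R = 1/(1 − e^(−kτ)) ≈ 1.1945.
Each bolus raises the concentration by D/Vd = 2463/80 ≈ 30.788 μg/mL.
Steady-state peak Cmax,ss = C₀·R ≈ 30.788 × 1.1945 ≈ 36.776 μg/mL.
Peak 36.8 μg/mL vs MTC 43 μg/mL: below toxic threshold.

36.8 μg/mL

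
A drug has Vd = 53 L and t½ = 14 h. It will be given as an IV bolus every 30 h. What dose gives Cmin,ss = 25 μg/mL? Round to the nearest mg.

4527 mg

τ/t½ = 30/14 ≈ 2.1429, so f = (1/2)^(30/14) ≈ 0.226431.
Cmin,ss = (D/Vd)·f/(1−f), so D = Cmin,ss·Vd·(1−f)/f.
D = 25 × 53 × (1−f)/f ≈ 25 × 53 × 3.41636 ≈ 4526.68 mg.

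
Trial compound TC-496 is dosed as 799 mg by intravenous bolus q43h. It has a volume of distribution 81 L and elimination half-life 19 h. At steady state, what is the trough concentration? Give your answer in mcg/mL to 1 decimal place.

k = ln2/t½ = ln2/19 ≈ 0.036481 h⁻¹; fraction remaining f = e^(−kτ) = e^(−0.036481×43) ≈ 0.2083.
Single-dose peak C₀ = D/Vd = 799/81 ≈ 9.864 mcg/mL.
Steady-state trough Cmin,ss = C₀·f/(1−f) ≈ 9.864 × 0.2083/0.7917 ≈ 2.595 mcg/mL.

2.6 mcg/mL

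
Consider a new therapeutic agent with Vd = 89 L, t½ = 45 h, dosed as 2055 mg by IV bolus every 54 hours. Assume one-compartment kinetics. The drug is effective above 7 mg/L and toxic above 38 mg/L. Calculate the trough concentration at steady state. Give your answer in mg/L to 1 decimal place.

Over one 54-h interval, 54/45 ≈ 1.2 half-lives elapse, leaving f ≈ 0.4353 of each dose.
At steady state, accumulation factor R = 1/(1 − e^(−kτ)) ≈ 1.7709.
Single-dose peak C₀ = D/Vd = 2055/89 ≈ 23.090 mg/L.
Steady-state peak Cmax,ss = C₀·R ≈ 23.090 × 1.7709 ≈ 40.890 mg/L.
One interval later, Cmin,ss = Cmax,ss·e^(−kτ) ≈ 40.890 × 0.4353 ≈ 17.799 mg/L.
Trough 17.8 mg/L vs MEC 7 mg/L: adequate.

17.8 mg/L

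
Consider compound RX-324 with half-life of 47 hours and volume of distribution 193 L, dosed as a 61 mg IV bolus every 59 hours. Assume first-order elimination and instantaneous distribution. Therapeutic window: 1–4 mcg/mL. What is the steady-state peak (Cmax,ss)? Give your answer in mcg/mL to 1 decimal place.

Over one 59-h interval, 59/47 ≈ 1.2553 half-lives elapse, leaving f ≈ 0.4189 of each dose.
Accumulation ratio R = 1/(1 − f) ≈ 1/0.5811 ≈ 1.7209.
Single-dose peak C₀ = D/Vd = 61/193 ≈ 0.316 mcg/mL.
Cmax,ss = C₀/(1 − f) ≈ 0.316/0.5811 ≈ 0.544 mcg/mL.
Peak 0.5 mcg/mL vs MTC 4 mcg/mL: below toxic threshold.

0.5 mcg/mL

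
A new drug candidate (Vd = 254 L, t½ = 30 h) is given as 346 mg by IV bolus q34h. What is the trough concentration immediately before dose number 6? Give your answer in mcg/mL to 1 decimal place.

f = (1/2)^(τ/t½) = (1/2)^(34/30) ≈ 0.4559.
C₀ = D/Vd = 346/254 ≈ 1.362 mcg/mL.
Before the 6th dose, 5 doses have been given. Superposition: Cmin = C₀·(f + f² + … + f^5).
≈ 1.362 × (0.4559 + 0.2078 + 0.0948 + 0.0432 + 0.0197) ≈ 1.362 × 0.8214 ≈ 1.119 mcg/mL.

1.1 mcg/mL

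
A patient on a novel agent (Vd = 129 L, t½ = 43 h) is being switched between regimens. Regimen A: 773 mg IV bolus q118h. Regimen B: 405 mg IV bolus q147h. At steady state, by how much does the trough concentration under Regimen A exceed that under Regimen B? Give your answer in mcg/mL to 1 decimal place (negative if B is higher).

0.7 mcg/mL

Regimen A: f = (1/2)^(118/43) ≈ 0.1493; Cmin,ss = (773/129)·f/(1−f) ≈ 1.052 mcg/mL.
Regimen B: f = (1/2)^(147/43) ≈ 0.0935; Cmin,ss = (405/129)·f/(1−f) ≈ 0.324 mcg/mL.
Difference ≈ 1.052 − 0.324 ≈ 0.728 mcg/mL.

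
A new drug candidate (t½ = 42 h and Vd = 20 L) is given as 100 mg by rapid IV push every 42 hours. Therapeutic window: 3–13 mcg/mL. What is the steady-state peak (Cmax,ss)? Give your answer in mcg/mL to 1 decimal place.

10.0 mcg/mL

The dosing interval is 1 half-life, so f = 2^(−1) = 0.5.
Accumulation ratio R = 1/(1 − f) = 1/0.5 = 2/1.
Single-dose peak C₀ = D/Vd = 100/20 = 5 mcg/mL.
Steady-state peak Cmax,ss = C₀·R = 5 × 2/1 ≈ 10.000 mcg/mL.
Peak 10.0 mcg/mL vs MTC 13 mcg/mL: below toxic threshold.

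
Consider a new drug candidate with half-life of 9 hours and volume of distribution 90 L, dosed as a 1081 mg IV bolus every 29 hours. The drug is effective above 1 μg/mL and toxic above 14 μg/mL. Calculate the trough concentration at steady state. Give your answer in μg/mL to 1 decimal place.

1.4 μg/mL

τ/t½ = 29/9 ≈ 3.2222, so fraction remaining f = (1/2)^(29/9) ≈ 0.1072.
Single-dose peak C₀ = D/Vd = 1081/90 ≈ 12.011 μg/mL.
Steady-state trough Cmin,ss = C₀·f/(1−f) ≈ 12.011 × 0.1072/0.8928 ≈ 1.442 μg/mL.
Trough 1.4 μg/mL vs MEC 1 μg/mL: adequate.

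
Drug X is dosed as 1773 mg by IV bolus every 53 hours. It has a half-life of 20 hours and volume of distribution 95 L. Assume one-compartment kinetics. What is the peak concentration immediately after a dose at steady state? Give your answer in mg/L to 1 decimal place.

22.2 mg/L

τ/t½ = 53/20 ≈ 2.65, so fraction remaining f = (1/2)^(53/20) ≈ 0.1593.
Accumulation ratio R = 1/(1 − f) ≈ 1/0.8407 ≈ 1.1895.
Each bolus raises the concentration by D/Vd = 1773/95 ≈ 18.663 mg/L.
Cmax,ss = C₀/(1 − f) ≈ 18.663/0.8407 ≈ 22.199 mg/L.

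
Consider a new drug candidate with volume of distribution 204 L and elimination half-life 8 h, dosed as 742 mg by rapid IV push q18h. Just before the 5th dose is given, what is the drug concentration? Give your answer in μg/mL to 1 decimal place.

f = (1/2)^(τ/t½) = (1/2)^(18/8) ≈ 0.2102.
C₀ = D/Vd = 742/204 ≈ 3.637 μg/mL.
Before the 5th dose, 4 doses have been given. Superposition: Cmin = C₀·(f + f² + … + f^4).
≈ 3.637 × (0.2102 + 0.0442 + 0.0093 + 0.0020) ≈ 3.637 × 0.2657 ≈ 0.966 μg/mL.

1.0 μg/mL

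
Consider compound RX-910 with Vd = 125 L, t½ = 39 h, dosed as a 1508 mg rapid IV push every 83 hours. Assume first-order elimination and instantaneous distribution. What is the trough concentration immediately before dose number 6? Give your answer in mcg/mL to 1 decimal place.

3.6 mcg/mL

f = (1/2)^(τ/t½) = (1/2)^(83/39) ≈ 0.2287.
C₀ = D/Vd = 1508/125 ≈ 12.064 mcg/mL.
Before the 6th dose, 5 doses have been given. Superposition: Cmin = C₀·(f + f² + … + f^5).
≈ 12.064 × (0.2287 + 0.0523 + 0.0120 + 0.0027 + 0.0006) ≈ 12.064 × 0.2963 ≈ 3.575 mcg/mL.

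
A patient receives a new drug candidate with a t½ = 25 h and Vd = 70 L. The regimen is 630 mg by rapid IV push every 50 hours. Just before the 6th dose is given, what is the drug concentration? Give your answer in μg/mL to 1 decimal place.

f = (1/2)^(τ/t½) = (1/2)^(50/25) ≈ 0.2500.
C₀ = D/Vd = 630/70 ≈ 9.000 μg/mL.
Before the 6th dose, 5 doses have been given. Superposition: Cmin = C₀·(f + f² + … + f^5).
≈ 9.000 × (0.2500 + 0.0625 + 0.0156 + 0.0039 + 0.0010) ≈ 9.000 × 0.3330 ≈ 2.997 μg/mL.

3.0 μg/mL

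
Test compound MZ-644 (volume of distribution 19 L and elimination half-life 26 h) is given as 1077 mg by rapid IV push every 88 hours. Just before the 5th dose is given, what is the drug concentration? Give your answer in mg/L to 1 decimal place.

6.0 mg/L

f = (1/2)^(τ/t½) = (1/2)^(88/26) ≈ 0.0957.
C₀ = D/Vd = 1077/19 ≈ 56.684 mg/L.
Before the 5th dose, 4 doses have been given. Superposition: Cmin = C₀·(f + f² + … + f^4).
≈ 56.684 × (0.0957 + 0.0092 + 0.0009 + 0.0001) ≈ 56.684 × 0.1059 ≈ 6.003 mg/L.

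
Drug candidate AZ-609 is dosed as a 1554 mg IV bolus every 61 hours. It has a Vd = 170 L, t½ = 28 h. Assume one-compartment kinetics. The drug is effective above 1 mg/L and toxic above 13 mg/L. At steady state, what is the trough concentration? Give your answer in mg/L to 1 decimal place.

τ/t½ = 61/28 ≈ 2.1786, so fraction remaining f = (1/2)^(61/28) ≈ 0.2209.
Single-dose peak C₀ = D/Vd = 1554/170 ≈ 9.141 mg/L.
Steady-state trough Cmin,ss = C₀·f/(1−f) ≈ 9.141 × 0.2209/0.7791 ≈ 2.592 mg/L.
Trough 2.6 mg/L vs MEC 1 mg/L: adequate.

2.6 mg/L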